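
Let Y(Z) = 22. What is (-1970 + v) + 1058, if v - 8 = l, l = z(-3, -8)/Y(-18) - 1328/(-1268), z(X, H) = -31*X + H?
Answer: -6270247/6974 ≈ -899.09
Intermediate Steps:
z(X, H) = H - 31*X
l = 34249/6974 (l = (-8 - 31*(-3))/22 - 1328/(-1268) = (-8 + 93)*(1/22) - 1328*(-1/1268) = 85*(1/22) + 332/317 = 85/22 + 332/317 = 34249/6974 ≈ 4.9110)
v = 90041/6974 (v = 8 + 34249/6974 = 90041/6974 ≈ 12.911)
(-1970 + v) + 1058 = (-1970 + 90041/6974) + 1058 = -13648739/6974 + 1058 = -6270247/6974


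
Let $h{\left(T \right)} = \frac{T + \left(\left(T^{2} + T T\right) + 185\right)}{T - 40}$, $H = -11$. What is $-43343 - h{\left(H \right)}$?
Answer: $- \frac{2210077}{51} \approx -43335.0$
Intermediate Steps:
$h{\left(T \right)} = \frac{185 + T + 2 T^{2}}{-40 + T}$ ($h{\left(T \right)} = \frac{T + \left(\left(T^{2} + T^{2}\right) + 185\right)}{-40 + T} = \frac{T + \left(2 T^{2} + 185\right)}{-40 + T} = \frac{T + \left(185 + 2 T^{2}\right)}{-40 + T} = \frac{185 + T + 2 T^{2}}{-40 + T}$)
$-43343 - h{\left(H \right)} = -43343 - \frac{185 - 11 + 2 \left(-11\right)^{2}}{-40 - 11} = -43343 - \frac{185 - 11 + 2 \cdot 121}{-51} = -43343 - - \frac{185 - 11 + 242}{51} = -43343 - \left(- \frac{1}{51}\right) 416 = -43343 - - \frac{416}{51} = -43343 + \frac{416}{51} = - \frac{2210077}{51}$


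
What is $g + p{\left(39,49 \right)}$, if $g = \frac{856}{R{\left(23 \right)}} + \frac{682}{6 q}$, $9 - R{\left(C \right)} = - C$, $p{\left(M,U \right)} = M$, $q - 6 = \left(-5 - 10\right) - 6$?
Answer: $\frac{10471}{180} \approx 58.172$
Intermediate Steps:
$q = -15$ ($q = 6 - 21 = -15$)
$R{\left(C \right)} = 9 + C$ ($R{\left(C \right)} = 9 - - C = 9 + C$)
$g = \frac{3451}{180}$ ($g = \frac{856}{9 + 23} + \frac{682}{6 \left(-15\right)} = \frac{856}{32} + \frac{682}{-90} = 856 \cdot \frac{1}{32} + 682 \left(- \frac{1}{90}\right) = \frac{107}{4} - \frac{341}{45} = \frac{3451}{180} \approx 19.172$)
$g + p{\left(39,49 \right)} = \frac{3451}{180} + 39 = \frac{10471}{180}$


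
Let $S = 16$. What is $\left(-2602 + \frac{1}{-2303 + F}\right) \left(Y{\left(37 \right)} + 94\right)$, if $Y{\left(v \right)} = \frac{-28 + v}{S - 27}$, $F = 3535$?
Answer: $- \frac{3285804575}{13552} \approx -2.4246 \cdot 10^{5}$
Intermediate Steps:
$Y{\left(v \right)} = \frac{28}{11} - \frac{v}{11}$ ($Y{\left(v \right)} = \frac{-28 + v}{16 - 27} = \frac{-28 + v}{-11} = \left(-28 + v\right) \left(- \frac{1}{11}\right) = \frac{28}{11} - \frac{v}{11}$)
$\left(-2602 + \frac{1}{-2303 + F}\right) \left(Y{\left(37 \right)} + 94\right) = \left(-2602 + \frac{1}{-2303 + 3535}\right) \left(\left(\frac{28}{11} - \frac{37}{11}\right) + 94\right) = \left(-2602 + \frac{1}{1232}\right) \left(\left(\frac{28}{11} - \frac{37}{11}\right) + 94\right) = \left(-2602 + \frac{1}{1232}\right) \left(- \frac{9}{11} + 94\right) = \left(- \frac{3205663}{1232}\right) \frac{1025}{11} = - \frac{3285804575}{13552}$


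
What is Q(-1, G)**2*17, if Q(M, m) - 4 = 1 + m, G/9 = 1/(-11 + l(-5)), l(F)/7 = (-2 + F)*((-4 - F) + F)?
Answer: 14830052/34225 ≈ 433.31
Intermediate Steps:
l(F) = 56 - 28*F (l(F) = 7*((-2 + F)*((-4 - F) + F)) = 7*((-2 + F)*(-4)) = 7*(8 - 4*F) = 56 - 28*F)
G = 9/185 (G = 9/(-11 + (56 - 28*(-5))) = 9/(-11 + (56 + 140)) = 9/(-11 + 196) = 9/185 ≈ 0.048649)
Q(M, m) = 5 + m (Q(M, m) = 4 + (1 + m) = 5 + m)
Q(-1, G)**2*17 = (5 + 9/185)**2*17 = (934/185)**2*17 = (872356/34225)*17 = 14830052/34225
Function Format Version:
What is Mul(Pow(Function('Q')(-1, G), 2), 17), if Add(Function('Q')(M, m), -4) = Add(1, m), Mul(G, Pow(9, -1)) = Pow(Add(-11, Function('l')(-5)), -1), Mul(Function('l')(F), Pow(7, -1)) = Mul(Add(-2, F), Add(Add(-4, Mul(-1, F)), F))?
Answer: Rational(14830052, 34225) ≈ 433.31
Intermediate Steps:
Function('l')(F) = Add(56, Mul(-28, F)) (Function('l')(F) = Mul(7, Mul(Add(-2, F), Add(Add(-4, Mul(-1, F)), F))) = Mul(7, Mul(Add(-2, F), -4)) = Mul(7, Add(8, Mul(-4, F))) = Add(56, Mul(-28, F)))
G = Rational(9, 185) (G = Mul(9, Pow(Add(-11, Add(56, Mul(-28, -5))), -1)) = Mul(9, Pow(Add(-11, Add(56, 140)), -1)) = Mul(9, Pow(Add(-11, 196), -1)) = Mul(9, Pow(185, -1)) = Mul(9, Rational(1, 185)) = Rational(9, 185) ≈ 0.048649)
Function('Q')(M, m) = Add(5, m) (Function('Q')(M, m) = Add(4, Add(1, m)) = Add(5, m))
Mul(Pow(Function('Q')(-1, G), 2), 17) = Mul(Pow(Add(5, Rational(9, 185)), 2), 17) = Mul(Pow(Rational(934, 185), 2), 17) = Mul(Rational(872356, 34225), 17) = Rational(14830052, 34225)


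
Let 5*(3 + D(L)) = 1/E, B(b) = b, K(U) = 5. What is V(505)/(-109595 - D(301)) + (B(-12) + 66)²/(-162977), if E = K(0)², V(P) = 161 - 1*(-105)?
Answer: -45365272166/2232622085977 ≈ -0.020319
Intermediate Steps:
V(P) = 266 (V(P) = 161 + 105 = 266)
E = 25 (E = 5² = 25)
D(L) = -374/125 (D(L) = -3 + (⅕)/25 = -3 + (⅕)*(1/25) = -3 + 1/125 = -374/125)
V(505)/(-109595 - D(301)) + (B(-12) + 66)²/(-162977) = 266/(-109595 - 1*(-374/125)) + (-12 + 66)²/(-162977) = 266/(-109595 + 374/125) + 54²*(-1/162977) = 266/(-13699001/125) + 2916*(-1/162977) = 266*(-125/13699001) - 2916/162977 = -33250/13699001 - 2916/162977 = -45365272166/2232622085977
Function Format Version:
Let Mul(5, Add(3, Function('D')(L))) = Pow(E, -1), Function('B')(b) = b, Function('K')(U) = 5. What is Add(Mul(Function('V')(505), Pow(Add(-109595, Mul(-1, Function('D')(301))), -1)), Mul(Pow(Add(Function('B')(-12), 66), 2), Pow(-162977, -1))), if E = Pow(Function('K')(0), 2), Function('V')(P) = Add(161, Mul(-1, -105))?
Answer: Rational(-45365272166, 2232622085977) ≈ -0.020319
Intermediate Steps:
Function('V')(P) = 266 (Function('V')(P) = Add(161, 105) = 266)
E = 25 (E = Pow(5, 2) = 25)
Function('D')(L) = Rational(-374, 125) (Function('D')(L) = Add(-3, Mul(Rational(1, 5), Pow(25, -1))) = Add(-3, Mul(Rational(1, 5), Rational(1, 25))) = Add(-3, Rational(1, 125)) = Rational(-374, 125))
Add(Mul(Function('V')(505), Pow(Add(-109595, Mul(-1, Function('D')(301))), -1)), Mul(Pow(Add(Function('B')(-12), 66), 2), Pow(-162977, -1))) = Add(Mul(266, Pow(Add(-109595, Mul(-1, Rational(-374, 125))), -1)), Mul(Pow(Add(-12, 66), 2), Pow(-162977, -1))) = Add(Mul(266, Pow(Add(-109595, Rational(374, 125)), -1)), Mul(Pow(54, 2), Rational(-1, 162977))) = Add(Mul(266, Pow(Rational(-13699001, 125), -1)), Mul(2916, Rational(-1, 162977))) = Add(Mul(266, Rational(-125, 13699001)), Rational(-2916, 162977)) = Add(Rational(-33250, 13699001), Rational(-2916, 162977)) = Rational(-45365272166, 2232622085977)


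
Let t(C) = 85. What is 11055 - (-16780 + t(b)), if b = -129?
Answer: 27750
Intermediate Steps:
11055 - (-16780 + t(b)) = 11055 - (-16780 + 85) = 11055 - 1*(-16695) = 11055 + 16695 = 27750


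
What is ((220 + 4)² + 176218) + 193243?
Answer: 419637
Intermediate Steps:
((220 + 4)² + 176218) + 193243 = (224² + 176218) + 193243 = (50176 + 176218) + 193243 = 226394 + 193243 = 419637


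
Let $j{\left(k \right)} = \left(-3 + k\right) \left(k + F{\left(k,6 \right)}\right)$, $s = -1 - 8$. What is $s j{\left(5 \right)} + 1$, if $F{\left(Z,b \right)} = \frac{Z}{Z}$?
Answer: $-107$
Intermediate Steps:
$F{\left(Z,b \right)} = 1$
$s = -9$ ($s = -1 - 8 = -9$)
$j{\left(k \right)} = \left(1 + k\right) \left(-3 + k\right)$ ($j{\left(k \right)} = \left(-3 + k\right) \left(k + 1\right) = \left(-3 + k\right) \left(1 + k\right) = \left(1 + k\right) \left(-3 + k\right)$)
$s j{\left(5 \right)} + 1 = - 9 \left(-3 + 5^{2} - 10\right) + 1 = - 9 \left(-3 + 25 - 10\right) + 1 = \left(-9\right) 12 + 1 = -108 + 1 = -107$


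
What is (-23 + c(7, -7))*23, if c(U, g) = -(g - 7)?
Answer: -207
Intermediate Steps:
c(U, g) = 7 - g (c(U, g) = -(-7 + g) = 7 - g)
(-23 + c(7, -7))*23 = (-23 + (7 - 1*(-7)))*23 = (-23 + (7 + 7))*23 = (-23 + 14)*23 = -9*23 = -207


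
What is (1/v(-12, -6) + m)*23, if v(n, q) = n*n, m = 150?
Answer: 496823/144 ≈ 3450.2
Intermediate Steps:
v(n, q) = n²
(1/v(-12, -6) + m)*23 = (1/((-12)²) + 150)*23 = (1/144 + 150)*23 = (21601/144)*23 = 496823/144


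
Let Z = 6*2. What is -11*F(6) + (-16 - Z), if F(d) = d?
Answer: -94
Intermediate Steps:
Z = 12
-11*F(6) + (-16 - Z) = -11*6 + (-16 - 1*12) = -66 + (-16 - 12) = -66 - 28 = -94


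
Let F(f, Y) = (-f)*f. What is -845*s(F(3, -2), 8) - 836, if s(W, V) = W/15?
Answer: -329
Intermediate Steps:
F(f, Y) = -f²
s(W, V) = W/15 (s(W, V) = W*(1/15) = W/15)
-845*s(F(3, -2), 8) - 836 = -169*(-1*3²)/3 - 836 = -169*(-1*9)/3 - 836 = -169*(-9)/3 - 836 = -845*(-⅗) - 836 = 507 - 836 = -329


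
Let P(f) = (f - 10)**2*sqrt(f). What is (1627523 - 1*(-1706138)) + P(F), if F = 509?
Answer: 3333661 + 249001*sqrt(509) ≈ 8.9514e+6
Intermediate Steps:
P(f) = sqrt(f)*(-10 + f)**2 (P(f) = (-10 + f)**2*sqrt(f) = sqrt(f)*(-10 + f)**2)
(1627523 - 1*(-1706138)) + P(F) = (1627523 - 1*(-1706138)) + sqrt(509)*(-10 + 509)**2 = (1627523 + 1706138) + sqrt(509)*499**2 = 3333661 + sqrt(509)*249001 = 3333661 + 249001*sqrt(509)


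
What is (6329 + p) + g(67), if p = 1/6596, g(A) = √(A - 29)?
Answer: 41746085/6596 + √38 ≈ 6335.2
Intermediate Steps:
g(A) = √(-29 + A)
p = 1/6596 ≈ 0.00015161
(6329 + p) + g(67) = (6329 + 1/6596) + √(-29 + 67) = 41746085/6596 + √38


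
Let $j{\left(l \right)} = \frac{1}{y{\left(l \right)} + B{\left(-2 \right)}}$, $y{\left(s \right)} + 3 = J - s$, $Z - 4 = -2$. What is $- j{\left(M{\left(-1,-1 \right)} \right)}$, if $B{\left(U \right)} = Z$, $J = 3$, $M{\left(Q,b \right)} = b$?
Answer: $- \frac{1}{3} \approx -0.33333$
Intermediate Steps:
$Z = 2$ ($Z = 4 - 2 = 2$)
$B{\left(U \right)} = 2$
$y{\left(s \right)} = - s$ ($y{\left(s \right)} = -3 - \left(-3 + s\right) = - s$)
$j{\left(l \right)} = \frac{1}{2 - l}$ ($j{\left(l \right)} = \frac{1}{- l + 2} = \frac{1}{2 - l}$)
$- j{\left(M{\left(-1,-1 \right)} \right)} = - \frac{-1}{-2 - 1} = - \frac{-1}{-3} = - \frac{\left(-1\right) \left(-1\right)}{3} = \left(-1\right) \frac{1}{3} = - \frac{1}{3}$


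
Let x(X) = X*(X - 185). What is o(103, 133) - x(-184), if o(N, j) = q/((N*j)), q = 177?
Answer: -930107127/13699 ≈ -67896.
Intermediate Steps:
x(X) = X*(-185 + X)
o(N, j) = 177/(N*j) (o(N, j) = 177/((N*j)) = 177*(1/(N*j)) = 177/(N*j))
o(103, 133) - x(-184) = 177/(103*133) - (-184)*(-185 - 184) = 177*(1/103)*(1/133) - (-184)*(-369) = 177/13699 - 1*67896 = 177/13699 - 67896 = -930107127/13699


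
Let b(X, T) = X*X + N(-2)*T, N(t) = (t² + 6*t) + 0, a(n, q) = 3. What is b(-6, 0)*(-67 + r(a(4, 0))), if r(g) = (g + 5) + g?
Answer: -2016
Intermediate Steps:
N(t) = t² + 6*t
b(X, T) = X² - 8*T (b(X, T) = X*X + (-2*(6 - 2))*T = X² + (-2*4)*T = X² - 8*T)
r(g) = 5 + 2*g (r(g) = (5 + g) + g = 5 + 2*g)
b(-6, 0)*(-67 + r(a(4, 0))) = ((-6)² - 8*0)*(-67 + (5 + 2*3)) = (36 + 0)*(-67 + (5 + 6)) = 36*(-67 + 11) = 36*(-56) = -2016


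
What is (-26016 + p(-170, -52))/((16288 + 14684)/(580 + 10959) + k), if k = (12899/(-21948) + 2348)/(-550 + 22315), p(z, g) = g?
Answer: -28738196127759888/3077954029307 ≈ -9336.8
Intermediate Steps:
k = 10304201/95539644 (k = (12899*(-1/21948) + 2348)/21765 = (-12899/21948 + 2348)*(1/21765) = (51521005/21948)*(1/21765) = 10304201/95539644 ≈ 0.10785)
(-26016 + p(-170, -52))/((16288 + 14684)/(580 + 10959) + k) = (-26016 - 52)/((16288 + 14684)/(580 + 10959) + 10304201/95539644) = -26068/(30972/11539 + 10304201/95539644) = -26068/3077954029307/1102431952116 = -26068*1102431952116/3077954029307 = -28738196127759888/3077954029307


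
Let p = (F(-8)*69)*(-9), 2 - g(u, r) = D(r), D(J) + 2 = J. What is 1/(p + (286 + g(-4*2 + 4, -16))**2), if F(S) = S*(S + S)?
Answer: 1/14148 ≈ 7.0681e-5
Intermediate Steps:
F(S) = 2*S**2 (F(S) = S*(2*S) = 2*S**2)
D(J) = -2 + J
g(u, r) = 4 - r (g(u, r) = 2 - (-2 + r) = 2 + (2 - r) = 4 - r)
p = -79488 (p = ((2*(-8)**2)*69)*(-9) = ((2*64)*69)*(-9) = (128*69)*(-9) = 8832*(-9) = -79488)
1/(p + (286 + g(-4*2 + 4, -16))**2) = 1/(-79488 + (286 + (4 - 1*(-16)))**2) = 1/(-79488 + (286 + (4 + 16))**2) = 1/(-79488 + (286 + 20)**2) = 1/(-79488 + 306**2) = 1/(-79488 + 93636) = 1/14148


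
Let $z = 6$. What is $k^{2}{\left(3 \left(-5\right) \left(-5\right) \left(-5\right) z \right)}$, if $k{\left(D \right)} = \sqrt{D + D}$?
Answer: $-4500$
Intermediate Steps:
$k{\left(D \right)} = \sqrt{2} \sqrt{D}$ ($k{\left(D \right)} = \sqrt{2 D} = \sqrt{2} \sqrt{D}$)
$k^{2}{\left(3 \left(-5\right) \left(-5\right) \left(-5\right) z \right)} = \left(\sqrt{2} \sqrt{3 \left(-5\right) \left(-5\right) \left(-5\right) 6}\right)^{2} = \left(\sqrt{2} \sqrt{3 \cdot 25 \left(-5\right) 6}\right)^{2} = \left(\sqrt{2} \sqrt{3 \left(-125\right) 6}\right)^{2} = \left(\sqrt{2} \sqrt{\left(-375\right) 6}\right)^{2} = \left(\sqrt{2} \sqrt{-2250}\right)^{2} = \left(\sqrt{2} \cdot 15 i \sqrt{10}\right)^{2} = \left(30 i \sqrt{5}\right)^{2} = -4500$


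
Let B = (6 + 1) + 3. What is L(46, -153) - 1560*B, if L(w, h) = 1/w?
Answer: -717599/46 ≈ -15600.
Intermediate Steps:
B = 10 (B = 7 + 3 = 10)
L(46, -153) - 1560*B = 1/46 - 1560*10 = 1/46 - 15600 = -717599/46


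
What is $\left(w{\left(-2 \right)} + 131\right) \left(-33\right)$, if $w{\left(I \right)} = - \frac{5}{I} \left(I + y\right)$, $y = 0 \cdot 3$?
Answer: $-4158$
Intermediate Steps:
$y = 0$
$w{\left(I \right)} = -5$ ($w{\left(I \right)} = - \frac{5}{I} \left(I + 0\right) = - \frac{5}{I} I = -5$)
$\left(w{\left(-2 \right)} + 131\right) \left(-33\right) = \left(-5 + 131\right) \left(-33\right) = 126 \left(-33\right) = -4158$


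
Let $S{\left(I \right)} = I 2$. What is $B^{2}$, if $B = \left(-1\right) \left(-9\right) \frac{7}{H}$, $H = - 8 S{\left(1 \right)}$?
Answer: $\frac{3969}{256} \approx 15.504$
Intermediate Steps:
$S{\left(I \right)} = 2 I$
$H = -16$ ($H = - 8 \cdot 2 \cdot 1 = \left(-8\right) 2 = -16$)
$B = - \frac{63}{16}$ ($B = \left(-1\right) \left(-9\right) \frac{7}{-16} = 9 \cdot 7 \left(- \frac{1}{16}\right) = 9 \left(- \frac{7}{16}\right) = - \frac{63}{16} \approx -3.9375$)
$B^{2} = \left(- \frac{63}{16}\right)^{2} = \frac{3969}{256}$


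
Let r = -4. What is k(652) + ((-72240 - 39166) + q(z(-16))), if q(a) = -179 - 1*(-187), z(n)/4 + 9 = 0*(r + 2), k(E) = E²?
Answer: 313706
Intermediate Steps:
z(n) = -36 (z(n) = -36 + 4*(0*(-4 + 2)) = -36 + 4*(0*(-2)) = -36 + 4*0 = -36 + 0 = -36)
q(a) = 8 (q(a) = -179 + 187 = 8)
k(652) + ((-72240 - 39166) + q(z(-16))) = 652² + ((-72240 - 39166) + 8) = 425104 + (-111406 + 8) = 425104 - 111398 = 313706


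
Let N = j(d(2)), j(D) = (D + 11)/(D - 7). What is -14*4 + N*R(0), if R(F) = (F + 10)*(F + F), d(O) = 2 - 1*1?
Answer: -56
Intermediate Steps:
d(O) = 1 (d(O) = 2 - 1 = 1)
R(F) = 2*F*(10 + F) (R(F) = (10 + F)*(2*F) = 2*F*(10 + F))
j(D) = (11 + D)/(-7 + D)
N = -2 (N = (11 + 1)/(-7 + 1) = 12/(-6) = -⅙*12 = -2)
-14*4 + N*R(0) = -14*4 - 4*0*(10 + 0) = -56 - 4*0*10 = -56 - 2*0 = -56 + 0 = -56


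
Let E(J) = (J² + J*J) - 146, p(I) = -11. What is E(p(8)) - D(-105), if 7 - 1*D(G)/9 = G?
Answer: -912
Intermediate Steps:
D(G) = 63 - 9*G
E(J) = -146 + 2*J² (E(J) = (J² + J²) - 146 = 2*J² - 146 = -146 + 2*J²)
E(p(8)) - D(-105) = (-146 + 2*(-11)²) - (63 - 9*(-105)) = (-146 + 2*121) - (63 + 945) = (-146 + 242) - 1*1008 = 96 - 1008 = -912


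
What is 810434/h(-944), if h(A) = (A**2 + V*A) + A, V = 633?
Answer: 405217/146320 ≈ 2.7694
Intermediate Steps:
h(A) = A**2 + 634*A (h(A) = (A**2 + 633*A) + A = A**2 + 634*A)
810434/h(-944) = 810434/((-944*(634 - 944))) = 810434/((-944*(-310))) = 810434/292640 = 810434*(1/292640) = 405217/146320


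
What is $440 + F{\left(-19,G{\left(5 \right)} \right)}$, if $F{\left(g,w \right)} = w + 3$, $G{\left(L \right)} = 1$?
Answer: $444$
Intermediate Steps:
$F{\left(g,w \right)} = 3 + w$
$440 + F{\left(-19,G{\left(5 \right)} \right)} = 440 + \left(3 + 1\right) = 440 + 4 = 444$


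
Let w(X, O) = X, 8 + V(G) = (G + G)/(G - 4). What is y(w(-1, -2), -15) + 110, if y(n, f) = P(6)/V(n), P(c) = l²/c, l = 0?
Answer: 110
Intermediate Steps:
V(G) = -8 + 2*G/(-4 + G) (V(G) = -8 + (G + G)/(G - 4) = -8 + (2*G)/(-4 + G) = -8 + 2*G/(-4 + G))
P(c) = 0 (P(c) = 0²/c = 0/c = 0)
y(n, f) = 0 (y(n, f) = 0/((2*(16 - 3*n)/(-4 + n))) = 0*((-4 + n)/(2*(16 - 3*n))) = 0)
y(w(-1, -2), -15) + 110 = 0 + 110 = 110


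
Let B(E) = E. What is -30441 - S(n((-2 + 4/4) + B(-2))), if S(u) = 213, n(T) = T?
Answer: -30654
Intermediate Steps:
-30441 - S(n((-2 + 4/4) + B(-2))) = -30441 - 1*213 = -30441 - 213 = -30654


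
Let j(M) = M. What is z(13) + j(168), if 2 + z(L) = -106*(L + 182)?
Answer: -20504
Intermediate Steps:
z(L) = -19294 - 106*L (z(L) = -2 - 106*(L + 182) = -2 - 106*(182 + L) = -2 + (-19292 - 106*L) = -19294 - 106*L)
z(13) + j(168) = (-19294 - 106*13) + 168 = (-19294 - 1378) + 168 = -20672 + 168 = -20504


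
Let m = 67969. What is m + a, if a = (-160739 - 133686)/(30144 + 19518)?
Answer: 3375182053/49662 ≈ 67963.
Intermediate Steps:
a = -294425/49662 ≈ -5.9286
m + a = 67969 - 294425/49662 = 3375182053/49662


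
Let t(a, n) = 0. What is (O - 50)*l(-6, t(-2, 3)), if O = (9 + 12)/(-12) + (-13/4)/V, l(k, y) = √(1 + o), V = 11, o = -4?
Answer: -1145*I*√3/22 ≈ -90.145*I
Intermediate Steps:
l(k, y) = I*√3 (l(k, y) = √(1 - 4) = √(-3) = I*√3)
O = -45/22 (O = (9 + 12)/(-12) - 13/4/11 = 21*(-1/12) - 13*¼*(1/11) = -7/4 - 13/4*1/11 = -7/4 - 13/44 = -45/22 ≈ -2.0455)
(O - 50)*l(-6, t(-2, 3)) = (-45/22 - 50)*(I*√3) = -1145*I*√3/22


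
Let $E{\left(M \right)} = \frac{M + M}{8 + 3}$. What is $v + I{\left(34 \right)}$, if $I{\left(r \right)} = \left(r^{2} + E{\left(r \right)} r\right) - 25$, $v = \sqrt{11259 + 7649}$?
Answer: $\frac{14753}{11} + 2 \sqrt{4727} \approx 1478.7$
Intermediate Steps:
$v = 2 \sqrt{4727}$ ($v = \sqrt{18908} = 2 \sqrt{4727} \approx 137.51$)
$E{\left(M \right)} = \frac{2 M}{11}$
$I{\left(r \right)} = -25 + \frac{13 r^{2}}{11}$ ($I{\left(r \right)} = \left(r^{2} + \frac{2 r}{11} r\right) - 25 = \left(r^{2} + \frac{2 r^{2}}{11}\right) - 25 = \frac{13 r^{2}}{11} - 25 = -25 + \frac{13 r^{2}}{11}$)
$v + I{\left(34 \right)} = 2 \sqrt{4727} - \left(25 - \frac{13 \cdot 34^{2}}{11}\right) = 2 \sqrt{4727} + \left(-25 + \frac{13}{11} \cdot 1156\right) = 2 \sqrt{4727} + \left(-25 + \frac{15028}{11}\right) = 2 \sqrt{4727} + \frac{14753}{11} = \frac{14753}{11} + 2 \sqrt{4727}$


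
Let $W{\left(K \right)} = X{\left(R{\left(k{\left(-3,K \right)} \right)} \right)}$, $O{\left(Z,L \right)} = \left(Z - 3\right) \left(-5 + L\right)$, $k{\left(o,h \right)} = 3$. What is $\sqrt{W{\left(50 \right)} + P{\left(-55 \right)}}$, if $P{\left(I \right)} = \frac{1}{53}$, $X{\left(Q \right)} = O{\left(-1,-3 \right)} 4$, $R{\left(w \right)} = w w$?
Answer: $\frac{\sqrt{359605}}{53} \approx 11.315$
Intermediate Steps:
$R{\left(w \right)} = w^{2}$
$O{\left(Z,L \right)} = \left(-5 + L\right) \left(-3 + Z\right)$ ($O{\left(Z,L \right)} = \left(-3 + Z\right) \left(-5 + L\right) = \left(-5 + L\right) \left(-3 + Z\right)$)
$X{\left(Q \right)} = 128$ ($X{\left(Q \right)} = \left(15 - -5 - -9 - -3\right) 4 = \left(15 + 5 + 9 + 3\right) 4 = 32 \cdot 4 = 128$)
$W{\left(K \right)} = 128$
$P{\left(I \right)} = \frac{1}{53}$
$\sqrt{W{\left(50 \right)} + P{\left(-55 \right)}} = \sqrt{128 + \frac{1}{53}} = \sqrt{\frac{6785}{53}} = \frac{\sqrt{359605}}{53}$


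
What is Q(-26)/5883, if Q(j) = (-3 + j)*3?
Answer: -29/1961 ≈ -0.014788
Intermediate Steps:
Q(j) = -9 + 3*j
Q(-26)/5883 = (-9 + 3*(-26))/5883 = (-9 - 78)*(1/5883) = -87*1/5883 = -29/1961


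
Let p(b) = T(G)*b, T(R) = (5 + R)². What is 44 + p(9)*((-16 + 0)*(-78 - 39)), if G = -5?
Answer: 44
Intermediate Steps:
p(b) = 0 (p(b) = (5 - 5)²*b = 0²*b = 0*b = 0)
44 + p(9)*((-16 + 0)*(-78 - 39)) = 44 + 0*((-16 + 0)*(-78 - 39)) = 44 + 0*(-16*(-117)) = 44 + 0*1872 = 44 + 0 = 44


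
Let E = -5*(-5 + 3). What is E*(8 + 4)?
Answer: 120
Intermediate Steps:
E = 10 (E = -5*(-2) = 10)
E*(8 + 4) = 10*(8 + 4) = 10*12 = 120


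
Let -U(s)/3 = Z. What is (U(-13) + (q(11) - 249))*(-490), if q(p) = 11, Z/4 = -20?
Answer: -980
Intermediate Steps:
Z = -80 (Z = 4*(-20) = -80)
U(s) = 240 (U(s) = -3*(-80) = 240)
(U(-13) + (q(11) - 249))*(-490) = (240 + (11 - 249))*(-490) = (240 - 238)*(-490) = 2*(-490) = -980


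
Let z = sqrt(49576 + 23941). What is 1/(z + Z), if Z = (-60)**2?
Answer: 3600/12886483 - sqrt(73517)/12886483 ≈ 0.00025832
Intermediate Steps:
Z = 3600
z = sqrt(73517) ≈ 271.14
1/(z + Z) = 1/(sqrt(73517) + 3600) = 1/(3600 + sqrt(73517))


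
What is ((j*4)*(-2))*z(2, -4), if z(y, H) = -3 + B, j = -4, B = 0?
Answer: -96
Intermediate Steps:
z(y, H) = -3 (z(y, H) = -3 + 0 = -3)
((j*4)*(-2))*z(2, -4) = (-4*4*(-2))*(-3) = -16*(-2)*(-3) = 32*(-3) = -96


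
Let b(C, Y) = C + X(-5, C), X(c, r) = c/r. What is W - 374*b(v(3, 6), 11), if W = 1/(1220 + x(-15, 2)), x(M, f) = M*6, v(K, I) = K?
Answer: -1690477/3390 ≈ -498.67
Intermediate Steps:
x(M, f) = 6*M
b(C, Y) = C - 5/C
W = 1/1130 (W = 1/(1220 + 6*(-15)) = 1/(1220 - 90) = 1/1130 ≈ 0.00088496)
W - 374*b(v(3, 6), 11) = 1/1130 - 374*(3 - 5/3) = 1/1130 - 374*4/3 = 1/1130 - 1496/3 = -1690477/3390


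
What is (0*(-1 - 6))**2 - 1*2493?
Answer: -2493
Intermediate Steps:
(0*(-1 - 6))**2 - 1*2493 = (0*(-7))**2 - 2493 = 0**2 - 2493 = 0 - 2493 = -2493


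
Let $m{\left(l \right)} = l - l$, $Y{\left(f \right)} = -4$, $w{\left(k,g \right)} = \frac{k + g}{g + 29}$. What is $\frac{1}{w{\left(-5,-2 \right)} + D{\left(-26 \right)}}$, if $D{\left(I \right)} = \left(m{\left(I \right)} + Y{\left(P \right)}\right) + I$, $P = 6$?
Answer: $- \frac{27}{817} \approx -0.033048$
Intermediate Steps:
$w{\left(k,g \right)} = \frac{g + k}{29 + g}$
$m{\left(l \right)} = 0$
$D{\left(I \right)} = -4 + I$ ($D{\left(I \right)} = \left(0 - 4\right) + I = -4 + I$)
$\frac{1}{w{\left(-5,-2 \right)} + D{\left(-26 \right)}} = \frac{1}{\frac{-2 - 5}{29 - 2} - 30} = \frac{1}{\frac{1}{27} \left(-7\right) - 30} = \frac{1}{- \frac{7}{27} - 30} = \frac{1}{- \frac{817}{27}} = - \frac{27}{817}$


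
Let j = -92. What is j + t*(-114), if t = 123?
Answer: -14114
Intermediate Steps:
j + t*(-114) = -92 + 123*(-114) = -92 - 14022 = -14114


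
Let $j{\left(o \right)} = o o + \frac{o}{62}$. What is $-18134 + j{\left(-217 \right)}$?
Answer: $\frac{57903}{2} \approx 28952.0$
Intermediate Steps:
$j{\left(o \right)} = o^{2} + \frac{o}{62}$ ($j{\left(o \right)} = o^{2} + o \frac{1}{62} = o^{2} + \frac{o}{62}$)
$-18134 + j{\left(-217 \right)} = -18134 - 217 \left(\frac{1}{62} - 217\right) = -18134 - - \frac{94171}{2} = -18134 + \frac{94171}{2} = \frac{57903}{2}$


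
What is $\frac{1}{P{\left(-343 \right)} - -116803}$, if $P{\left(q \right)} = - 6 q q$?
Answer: $- \frac{1}{589091} \approx -1.6975 \cdot 10^{-6}$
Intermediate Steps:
$P{\left(q \right)} = - 6 q^{2}$
$\frac{1}{P{\left(-343 \right)} - -116803} = \frac{1}{- 6 \left(-343\right)^{2} - -116803} = \frac{1}{\left(-6\right) 117649 + 116803} = \frac{1}{-705894 + 116803} = \frac{1}{-589091} = - \frac{1}{589091}$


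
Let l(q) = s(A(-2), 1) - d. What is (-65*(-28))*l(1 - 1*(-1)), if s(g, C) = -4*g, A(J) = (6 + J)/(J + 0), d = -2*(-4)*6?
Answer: -72800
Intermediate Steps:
d = 48 (d = 8*6 = 48)
A(J) = (6 + J)/J
l(q) = -40 (l(q) = -4*(6 - 2)/(-2) - 1*48 = -(-2)*4 - 48 = -4*(-2) - 48 = 8 - 48 = -40)
(-65*(-28))*l(1 - 1*(-1)) = -65*(-28)*(-40) = 1820*(-40) = -72800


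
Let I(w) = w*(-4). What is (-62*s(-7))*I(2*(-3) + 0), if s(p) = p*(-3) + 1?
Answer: -32736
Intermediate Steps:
I(w) = -4*w
s(p) = 1 - 3*p (s(p) = -3*p + 1 = 1 - 3*p)
(-62*s(-7))*I(2*(-3) + 0) = (-62*(1 - 3*(-7)))*(-4*(2*(-3) + 0)) = (-62*(1 + 21))*(-4*(-6 + 0)) = (-62*22)*(-4*(-6)) = -1364*24 = -32736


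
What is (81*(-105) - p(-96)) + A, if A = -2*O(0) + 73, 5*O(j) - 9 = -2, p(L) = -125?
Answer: -41549/5 ≈ -8309.8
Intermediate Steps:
O(j) = 7/5 (O(j) = 9/5 + (1/5)*(-2) = 9/5 - 2/5 = 7/5)
A = 351/5 (A = -2*7/5 + 73 = -14/5 + 73 = 351/5 ≈ 70.200)
(81*(-105) - p(-96)) + A = (81*(-105) - 1*(-125)) + 351/5 = (-8505 + 125) + 351/5 = -8380 + 351/5 = -41549/5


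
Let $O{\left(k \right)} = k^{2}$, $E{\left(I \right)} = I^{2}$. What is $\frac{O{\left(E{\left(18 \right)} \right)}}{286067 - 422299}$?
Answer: $- \frac{13122}{17029} \approx -0.77057$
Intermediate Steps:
$\frac{O{\left(E{\left(18 \right)} \right)}}{286067 - 422299} = \frac{\left(18^{2}\right)^{2}}{286067 - 422299} = \frac{324^{2}}{286067 - 422299} = \frac{104976}{-136232} = 104976 \left(- \frac{1}{136232}\right) = - \frac{13122}{17029}$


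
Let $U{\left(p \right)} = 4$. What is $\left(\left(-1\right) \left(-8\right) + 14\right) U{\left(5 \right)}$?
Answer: $88$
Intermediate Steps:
$\left(\left(-1\right) \left(-8\right) + 14\right) U{\left(5 \right)} = \left(\left(-1\right) \left(-8\right) + 14\right) 4 = \left(8 + 14\right) 4 = 22 \cdot 4 = 88$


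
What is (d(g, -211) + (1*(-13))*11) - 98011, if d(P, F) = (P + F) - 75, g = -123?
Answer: -98563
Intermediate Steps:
d(P, F) = -75 + F + P (d(P, F) = (F + P) - 75 = -75 + F + P)
(d(g, -211) + (1*(-13))*11) - 98011 = ((-75 - 211 - 123) + (1*(-13))*11) - 98011 = (-409 - 13*11) - 98011 = (-409 - 143) - 98011 = -552 - 98011 = -98563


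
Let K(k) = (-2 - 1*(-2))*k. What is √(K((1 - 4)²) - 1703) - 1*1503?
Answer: -1503 + I*√1703 ≈ -1503.0 + 41.267*I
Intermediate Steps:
K(k) = 0 (K(k) = (-2 + 2)*k = 0*k = 0)
√(K((1 - 4)²) - 1703) - 1*1503 = √(0 - 1703) - 1*1503 = √(-1703) - 1503 = I*√1703 - 1503 = -1503 + I*√1703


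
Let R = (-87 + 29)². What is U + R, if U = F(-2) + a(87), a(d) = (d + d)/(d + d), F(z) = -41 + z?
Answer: 3322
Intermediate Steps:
a(d) = 1 (a(d) = (2*d)/((2*d)) = (2*d)*(1/(2*d)) = 1)
U = -42 (U = (-41 - 2) + 1 = -43 + 1 = -42)
R = 3364 (R = (-58)² = 3364)
U + R = -42 + 3364 = 3322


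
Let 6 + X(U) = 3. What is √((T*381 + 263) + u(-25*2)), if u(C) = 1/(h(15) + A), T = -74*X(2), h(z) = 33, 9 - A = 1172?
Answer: 3*√12037619930/1130 ≈ 291.28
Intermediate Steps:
A = -1163 (A = 9 - 1*1172 = 9 - 1172 = -1163)
X(U) = -3 (X(U) = -6 + 3 = -3)
T = 222 (T = -74*(-3) = 222)
u(C) = -1/1130 (u(C) = 1/(33 - 1163) = 1/(-1130) = -1/1130)
√((T*381 + 263) + u(-25*2)) = √((222*381 + 263) - 1/1130) = √((84582 + 263) - 1/1130) = √(84845 - 1/1130) = √(95874849/1130) = 3*√12037619930/1130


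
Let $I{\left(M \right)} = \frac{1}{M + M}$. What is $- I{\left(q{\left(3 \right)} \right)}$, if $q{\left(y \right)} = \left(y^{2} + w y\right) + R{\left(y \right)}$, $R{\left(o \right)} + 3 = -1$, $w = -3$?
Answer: $\frac{1}{8} \approx 0.125$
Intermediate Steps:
$R{\left(o \right)} = -4$ ($R{\left(o \right)} = -3 - 1 = -4$)
$q{\left(y \right)} = -4 + y^{2} - 3 y$ ($q{\left(y \right)} = \left(y^{2} - 3 y\right) - 4 = -4 + y^{2} - 3 y$)
$I{\left(M \right)} = \frac{1}{2 M}$
$- I{\left(q{\left(3 \right)} \right)} = - \frac{1}{2 \left(-4 + 3^{2} - 9\right)} = - \frac{1}{2 \left(-4 + 9 - 9\right)} = - \frac{1}{2 \left(-4\right)} = - \frac{-1}{2 \cdot 4} = \left(-1\right) \left(- \frac{1}{8}\right) = \frac{1}{8}$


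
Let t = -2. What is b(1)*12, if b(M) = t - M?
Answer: -36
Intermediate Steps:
b(M) = -2 - M
b(1)*12 = (-2 - 1*1)*12 = (-2 - 1)*12 = -3*12 = -36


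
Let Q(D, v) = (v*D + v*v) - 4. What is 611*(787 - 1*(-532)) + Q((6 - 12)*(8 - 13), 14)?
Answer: 806521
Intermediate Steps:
Q(D, v) = -4 + v² + D*v (Q(D, v) = (D*v + v²) - 4 = (v² + D*v) - 4 = -4 + v² + D*v)
611*(787 - 1*(-532)) + Q((6 - 12)*(8 - 13), 14) = 611*(787 - 1*(-532)) + (-4 + 14² + ((6 - 12)*(8 - 13))*14) = 611*(787 + 532) + (-4 + 196 - 6*(-5)*14) = 611*1319 + (-4 + 196 + 30*14) = 805909 + (-4 + 196 + 420) = 805909 + 612 = 806521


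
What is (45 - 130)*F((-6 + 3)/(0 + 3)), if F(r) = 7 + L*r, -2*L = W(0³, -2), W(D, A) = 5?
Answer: -1615/2 ≈ -807.50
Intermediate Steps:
L = -5/2 (L = -½*5 = -5/2 ≈ -2.5000)
F(r) = 7 - 5*r/2
(45 - 130)*F((-6 + 3)/(0 + 3)) = (45 - 130)*(7 - 5*(-6 + 3)/(2*(0 + 3))) = -85*(7 - (-15)/(2*3)) = -85*(7 - 5/2*(-1)) = -85*(7 + 5/2) = -85*19/2 = -1615/2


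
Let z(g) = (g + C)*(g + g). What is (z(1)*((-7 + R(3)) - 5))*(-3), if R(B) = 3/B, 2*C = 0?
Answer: 66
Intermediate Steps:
C = 0 (C = (½)*0 = 0)
z(g) = 2*g² (z(g) = (g + 0)*(g + g) = g*(2*g) = 2*g²)
(z(1)*((-7 + R(3)) - 5))*(-3) = ((2*1²)*((-7 + 3/3) - 5))*(-3) = ((2*1)*((-7 + 3*(⅓)) - 5))*(-3) = (2*((-7 + 1) - 5))*(-3) = (2*(-6 - 5))*(-3) = (2*(-11))*(-3) = -22*(-3) = 66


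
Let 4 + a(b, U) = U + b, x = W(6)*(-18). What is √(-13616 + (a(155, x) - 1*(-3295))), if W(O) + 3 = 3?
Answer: 3*I*√1130 ≈ 100.85*I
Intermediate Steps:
W(O) = 0 (W(O) = -3 + 3 = 0)
x = 0 (x = 0*(-18) = 0)
a(b, U) = -4 + U + b (a(b, U) = -4 + (U + b) = -4 + U + b)
√(-13616 + (a(155, x) - 1*(-3295))) = √(-13616 + ((-4 + 0 + 155) - 1*(-3295))) = √(-13616 + (151 + 3295)) = √(-13616 + 3446) = √(-10170) = 3*I*√1130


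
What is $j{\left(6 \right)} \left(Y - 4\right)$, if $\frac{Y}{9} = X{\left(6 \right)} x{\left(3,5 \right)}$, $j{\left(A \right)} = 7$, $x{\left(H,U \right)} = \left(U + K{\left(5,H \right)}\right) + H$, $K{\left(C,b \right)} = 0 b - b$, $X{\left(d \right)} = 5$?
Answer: $1547$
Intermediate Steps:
$K{\left(C,b \right)} = - b$ ($K{\left(C,b \right)} = 0 - b = - b$)
$x{\left(H,U \right)} = U$ ($x{\left(H,U \right)} = \left(U - H\right) + H = U$)
$Y = 225$ ($Y = 9 \cdot 5 \cdot 5 = 9 \cdot 25 = 225$)
$j{\left(6 \right)} \left(Y - 4\right) = 7 \left(225 - 4\right) = 7 \cdot 221 = 1547$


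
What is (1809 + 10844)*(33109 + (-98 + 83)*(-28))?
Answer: 424242437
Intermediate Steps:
(1809 + 10844)*(33109 + (-98 + 83)*(-28)) = 12653*(33109 - 15*(-28)) = 12653*(33109 + 420) = 12653*33529 = 424242437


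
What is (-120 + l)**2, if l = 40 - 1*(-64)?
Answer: 256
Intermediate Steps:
l = 104 (l = 40 + 64 = 104)
(-120 + l)**2 = (-120 + 104)**2 = (-16)**2 = 256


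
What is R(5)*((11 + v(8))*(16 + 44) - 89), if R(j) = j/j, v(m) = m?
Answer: 1051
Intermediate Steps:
R(j) = 1
R(5)*((11 + v(8))*(16 + 44) - 89) = 1*((11 + 8)*(16 + 44) - 89) = 1*(19*60 - 89) = 1*(1140 - 89) = 1*1051 = 1051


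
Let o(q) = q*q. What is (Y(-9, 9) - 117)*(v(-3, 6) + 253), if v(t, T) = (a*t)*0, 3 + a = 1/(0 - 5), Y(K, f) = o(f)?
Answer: -9108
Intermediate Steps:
o(q) = q²
Y(K, f) = f²
a = -16/5 (a = -3 + 1/(0 - 5) = -3 + 1/(-5) = -3 - ⅕ = -16/5 ≈ -3.2000)
v(t, T) = 0 (v(t, T) = -16*t/5*0 = 0)
(Y(-9, 9) - 117)*(v(-3, 6) + 253) = (9² - 117)*(0 + 253) = (81 - 117)*253 = -36*253 = -9108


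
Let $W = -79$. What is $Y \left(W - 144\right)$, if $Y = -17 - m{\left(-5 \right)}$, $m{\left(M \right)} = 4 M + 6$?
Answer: $669$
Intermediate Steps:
$m{\left(M \right)} = 6 + 4 M$
$Y = -3$ ($Y = -17 - \left(6 + 4 \left(-5\right)\right) = -17 - \left(6 - 20\right) = -17 - -14 = -17 + 14 = -3$)
$Y \left(W - 144\right) = - 3 \left(-79 - 144\right) = \left(-3\right) \left(-223\right) = 669$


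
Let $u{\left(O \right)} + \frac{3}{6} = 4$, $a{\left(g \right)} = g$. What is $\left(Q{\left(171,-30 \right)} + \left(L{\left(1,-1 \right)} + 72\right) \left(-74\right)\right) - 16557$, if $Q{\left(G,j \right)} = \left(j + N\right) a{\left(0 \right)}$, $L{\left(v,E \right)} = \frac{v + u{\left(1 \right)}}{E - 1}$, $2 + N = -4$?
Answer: $- \frac{43437}{2} \approx -21719.0$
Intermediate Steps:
$N = -6$ ($N = -2 - 4 = -6$)
$u{\left(O \right)} = \frac{7}{2}$ ($u{\left(O \right)} = - \frac{1}{2} + 4 = \frac{7}{2}$)
$L{\left(v,E \right)} = \frac{\frac{7}{2} + v}{-1 + E}$ ($L{\left(v,E \right)} = \frac{v + \frac{7}{2}}{E - 1} = \frac{\frac{7}{2} + v}{-1 + E}$)
$Q{\left(G,j \right)} = 0$ ($Q{\left(G,j \right)} = \left(j - 6\right) 0 = \left(-6 + j\right) 0 = 0$)
$\left(Q{\left(171,-30 \right)} + \left(L{\left(1,-1 \right)} + 72\right) \left(-74\right)\right) - 16557 = \left(0 + \left(\frac{\frac{7}{2} + 1}{-1 - 1} + 72\right) \left(-74\right)\right) - 16557 = \left(0 + \left(\frac{1}{-2} \cdot \frac{9}{2} + 72\right) \left(-74\right)\right) - 16557 = \left(0 + \left(\left(- \frac{1}{2}\right) \frac{9}{2} + 72\right) \left(-74\right)\right) - 16557 = \left(0 + \left(- \frac{9}{4} + 72\right) \left(-74\right)\right) - 16557 = \left(0 + \frac{279}{4} \left(-74\right)\right) - 16557 = \left(0 - \frac{10323}{2}\right) - 16557 = - \frac{10323}{2} - 16557 = - \frac{43437}{2}$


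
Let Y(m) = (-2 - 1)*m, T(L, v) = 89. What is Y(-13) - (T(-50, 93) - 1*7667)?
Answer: 7617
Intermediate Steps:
Y(m) = -3*m
Y(-13) - (T(-50, 93) - 1*7667) = -3*(-13) - (89 - 1*7667) = 39 - (89 - 7667) = 39 - 1*(-7578) = 39 + 7578 = 7617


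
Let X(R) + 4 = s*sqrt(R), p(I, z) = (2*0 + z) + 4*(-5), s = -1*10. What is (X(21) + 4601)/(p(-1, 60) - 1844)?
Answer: -4597/1804 + 5*sqrt(21)/902 ≈ -2.5228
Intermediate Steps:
s = -10
p(I, z) = -20 + z (p(I, z) = (0 + z) - 20 = z - 20 = -20 + z)
X(R) = -4 - 10*sqrt(R)
(X(21) + 4601)/(p(-1, 60) - 1844) = ((-4 - 10*sqrt(21)) + 4601)/((-20 + 60) - 1844) = (4597 - 10*sqrt(21))/(40 - 1844) = (4597 - 10*sqrt(21))/(-1804) = (4597 - 10*sqrt(21))*(-1/1804) = -4597/1804 + 5*sqrt(21)/902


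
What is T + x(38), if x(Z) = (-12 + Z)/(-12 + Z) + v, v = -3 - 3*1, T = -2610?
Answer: -2615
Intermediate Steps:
v = -6 (v = -3 - 3 = -6)
x(Z) = -5 (x(Z) = (-12 + Z)/(-12 + Z) - 6 = 1 - 6 = -5)
T + x(38) = -2610 - 5 = -2615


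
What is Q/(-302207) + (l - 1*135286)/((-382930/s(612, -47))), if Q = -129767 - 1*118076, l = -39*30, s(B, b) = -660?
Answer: -2712214601873/11572412651 ≈ -234.37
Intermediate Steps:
l = -1170
Q = -247843 (Q = -129767 - 118076 = -247843)
Q/(-302207) + (l - 1*135286)/((-382930/s(612, -47))) = -247843/(-302207) + (-1170 - 1*135286)/((-382930/(-660))) = -247843*(-1/302207) + (-1170 - 135286)/((-382930*(-1/660))) = 247843/302207 - 136456/38293/66 = 247843/302207 - 136456*66/38293 = 247843/302207 - 9006096/38293 = -2712214601873/11572412651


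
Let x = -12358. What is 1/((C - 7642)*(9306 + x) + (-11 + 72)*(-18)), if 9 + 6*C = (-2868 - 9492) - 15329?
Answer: 3/112234006 ≈ 2.6730e-8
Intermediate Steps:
C = -13849/3 (C = -3/2 + ((-2868 - 9492) - 15329)/6 = -3/2 + (-12360 - 15329)/6 = -3/2 + (1/6)*(-27689) = -3/2 - 27689/6 = -13849/3 ≈ -4616.3)
1/((C - 7642)*(9306 + x) + (-11 + 72)*(-18)) = 1/((-13849/3 - 7642)*(9306 - 12358) + (-11 + 72)*(-18)) = 1/(-36775/3*(-3052) + 61*(-18)) = 1/(112237300/3 - 1098) = 1/(112234006/3) = 3/112234006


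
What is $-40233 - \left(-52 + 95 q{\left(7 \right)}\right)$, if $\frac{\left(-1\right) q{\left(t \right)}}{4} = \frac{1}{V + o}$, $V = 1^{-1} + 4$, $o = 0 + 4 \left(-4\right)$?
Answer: $- \frac{442371}{11} \approx -40216.0$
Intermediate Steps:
$o = -16$ ($o = 0 - 16 = -16$)
$V = 5$ ($V = 1 + 4 = 5$)
$q{\left(t \right)} = \frac{4}{11}$ ($q{\left(t \right)} = - \frac{4}{5 - 16} = - \frac{4}{-11} = \left(-4\right) \left(- \frac{1}{11}\right) = \frac{4}{11}$)
$-40233 - \left(-52 + 95 q{\left(7 \right)}\right) = -40233 - \left(-52 + 95 \cdot \frac{4}{11}\right) = -40233 - \left(-52 + \frac{380}{11}\right) = -40233 - - \frac{192}{11} = -40233 + \frac{192}{11} = - \frac{442371}{11}$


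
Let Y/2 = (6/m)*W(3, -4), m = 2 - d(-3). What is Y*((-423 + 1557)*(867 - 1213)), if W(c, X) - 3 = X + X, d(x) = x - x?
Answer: 11770920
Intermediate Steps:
d(x) = 0
m = 2 (m = 2 - 1*0 = 2 + 0 = 2)
W(c, X) = 3 + 2*X (W(c, X) = 3 + (X + X) = 3 + 2*X)
Y = -30 (Y = 2*((6/2)*(3 + 2*(-4))) = 2*((6*(½))*(3 - 8)) = 2*(3*(-5)) = 2*(-15) = -30)
Y*((-423 + 1557)*(867 - 1213)) = -30*(-423 + 1557)*(867 - 1213) = -34020*(-346) = -30*(-392364) = 11770920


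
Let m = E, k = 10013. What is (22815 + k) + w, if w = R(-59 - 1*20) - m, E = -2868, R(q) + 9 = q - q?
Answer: 35687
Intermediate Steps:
R(q) = -9 (R(q) = -9 + (q - q) = -9 + 0 = -9)
m = -2868
w = 2859 (w = -9 - 1*(-2868) = -9 + 2868 = 2859)
(22815 + k) + w = (22815 + 10013) + 2859 = 32828 + 2859 = 35687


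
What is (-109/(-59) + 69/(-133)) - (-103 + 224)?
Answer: -939061/7847 ≈ -119.67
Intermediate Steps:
(-109/(-59) + 69/(-133)) - (-103 + 224) = (-109*(-1/59) + 69*(-1/133)) - 1*121 = (109/59 - 69/133) - 121 = 10426/7847 - 121 = -939061/7847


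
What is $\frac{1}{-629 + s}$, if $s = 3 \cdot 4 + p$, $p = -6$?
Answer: $- \frac{1}{623} \approx -0.0016051$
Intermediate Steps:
$s = 6$ ($s = 3 \cdot 4 - 6 = 12 - 6 = 6$)
$\frac{1}{-629 + s} = \frac{1}{-629 + 6} = \frac{1}{-623} = - \frac{1}{623}$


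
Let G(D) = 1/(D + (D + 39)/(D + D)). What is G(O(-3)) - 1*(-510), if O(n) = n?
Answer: 4589/9 ≈ 509.89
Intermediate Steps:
G(D) = 1/(D + (39 + D)/(2*D)) (G(D) = 1/(D + (39 + D)/((2*D))) = 1/(D + (39 + D)*(1/(2*D))) = 1/(D + (39 + D)/(2*D)))
G(O(-3)) - 1*(-510) = 2*(-3)/(39 - 3 + 2*(-3)²) - 1*(-510) = 2*(-3)/(39 - 3 + 2*9) + 510 = 2*(-3)/(39 - 3 + 18) + 510 = 2*(-3)/54 + 510 = 2*(-3)*(1/54) + 510 = -⅑ + 510 = 4589/9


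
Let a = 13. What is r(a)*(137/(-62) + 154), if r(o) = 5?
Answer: 47055/62 ≈ 758.95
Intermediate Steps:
r(a)*(137/(-62) + 154) = 5*(137/(-62) + 154) = 5*(137*(-1/62) + 154) = 5*(-137/62 + 154) = 5*(9411/62) = 47055/62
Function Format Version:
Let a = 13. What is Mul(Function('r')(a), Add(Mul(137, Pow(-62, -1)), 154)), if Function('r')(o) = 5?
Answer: Rational(47055, 62) ≈ 758.95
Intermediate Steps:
Mul(Function('r')(a), Add(Mul(137, Pow(-62, -1)), 154)) = Mul(5, Add(Mul(137, Pow(-62, -1)), 154)) = Mul(5, Add(Mul(137, Rational(-1, 62)), 154)) = Mul(5, Add(Rational(-137, 62), 154)) = Mul(5, Rational(9411, 62)) = Rational(47055, 62)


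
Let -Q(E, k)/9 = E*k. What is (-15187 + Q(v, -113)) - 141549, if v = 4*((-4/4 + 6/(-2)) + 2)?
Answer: -164872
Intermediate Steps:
v = -8 (v = 4*((-4*1/4 + 6*(-1/2)) + 2) = 4*((-1 - 3) + 2) = 4*(-4 + 2) = 4*(-2) = -8)
Q(E, k) = -9*E*k
(-15187 + Q(v, -113)) - 141549 = (-15187 - 9*(-8)*(-113)) - 141549 = (-15187 - 8136) - 141549 = -23323 - 141549 = -164872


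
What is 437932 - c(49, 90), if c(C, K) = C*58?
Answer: 435090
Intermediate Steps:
c(C, K) = 58*C
437932 - c(49, 90) = 437932 - 58*49 = 437932 - 1*2842 = 437932 - 2842 = 435090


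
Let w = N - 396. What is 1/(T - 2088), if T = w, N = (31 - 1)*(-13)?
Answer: -1/2874 ≈ -0.00034795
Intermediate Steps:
N = -390 (N = 30*(-13) = -390)
w = -786 (w = -390 - 396 = -786)
T = -786
1/(T - 2088) = 1/(-786 - 2088) = 1/(-2874) = -1/2874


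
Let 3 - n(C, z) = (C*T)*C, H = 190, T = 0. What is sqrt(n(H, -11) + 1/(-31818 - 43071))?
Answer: sqrt(1869445786)/24963 ≈ 1.7320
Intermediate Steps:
n(C, z) = 3 (n(C, z) = 3 - C*0*C = 3 - 0*C = 3 - 1*0 = 3 + 0 = 3)
sqrt(n(H, -11) + 1/(-31818 - 43071)) = sqrt(3 + 1/(-31818 - 43071)) = sqrt(3 + 1/(-74889)) = sqrt(3 - 1/74889) = sqrt(224666/74889) = sqrt(1869445786)/24963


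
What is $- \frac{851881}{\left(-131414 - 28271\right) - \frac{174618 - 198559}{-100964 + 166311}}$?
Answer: $\frac{55667867707}{10434911754} \approx 5.3348$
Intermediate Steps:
$- \frac{851881}{\left(-131414 - 28271\right) - \frac{174618 - 198559}{-100964 + 166311}} = - \frac{851881}{\left(-131414 - 28271\right) - - \frac{23941}{65347}} = - \frac{851881}{-159685 - \left(-23941\right) \frac{1}{65347}} = - \frac{851881}{-159685 - - \frac{23941}{65347}} = - \frac{851881}{-159685 + \frac{23941}{65347}} = - \frac{851881}{- \frac{10434911754}{65347}} = \left(-851881\right) \left(- \frac{65347}{10434911754}\right) = \frac{55667867707}{10434911754}$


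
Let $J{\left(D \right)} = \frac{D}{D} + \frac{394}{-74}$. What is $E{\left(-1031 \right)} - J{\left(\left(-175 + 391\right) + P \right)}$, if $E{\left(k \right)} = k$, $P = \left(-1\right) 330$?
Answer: $- \frac{37987}{37} \approx -1026.7$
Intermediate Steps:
$P = -330$
$J{\left(D \right)} = - \frac{160}{37}$ ($J{\left(D \right)} = 1 + 394 \left(- \frac{1}{74}\right) = 1 - \frac{197}{37} = - \frac{160}{37}$)
$E{\left(-1031 \right)} - J{\left(\left(-175 + 391\right) + P \right)} = -1031 - - \frac{160}{37} = -1031 + \frac{160}{37} = - \frac{37987}{37}$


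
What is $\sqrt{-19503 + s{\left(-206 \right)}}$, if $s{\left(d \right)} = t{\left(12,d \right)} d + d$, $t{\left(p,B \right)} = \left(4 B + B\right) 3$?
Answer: $\sqrt{616831} \approx 785.39$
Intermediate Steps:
$t{\left(p,B \right)} = 15 B$ ($t{\left(p,B \right)} = 5 B 3 = 15 B$)
$s{\left(d \right)} = d + 15 d^{2}$ ($s{\left(d \right)} = 15 d d + d = 15 d^{2} + d = d + 15 d^{2}$)
$\sqrt{-19503 + s{\left(-206 \right)}} = \sqrt{-19503 - 206 \left(1 + 15 \left(-206\right)\right)} = \sqrt{-19503 - 206 \left(1 - 3090\right)} = \sqrt{-19503 - -636334} = \sqrt{-19503 + 636334} = \sqrt{616831}$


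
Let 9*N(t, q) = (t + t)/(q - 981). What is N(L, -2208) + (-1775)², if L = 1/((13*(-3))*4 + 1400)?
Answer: 56245026813749/17852022 ≈ 3.1506e+6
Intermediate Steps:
L = 1/1244 (L = 1/(-39*4 + 1400) = 1/(-156 + 1400) = 1/1244 ≈ 0.00080386)
N(t, q) = 2*t/(9*(-981 + q)) (N(t, q) = ((t + t)/(q - 981))/9 = ((2*t)/(-981 + q))/9 = (2*t/(-981 + q))/9 = 2*t/(9*(-981 + q)))
N(L, -2208) + (-1775)² = (2/9)*(1/1244)/(-981 - 2208) + (-1775)² = (2/9)*(1/1244)/(-3189) + 3150625 = (2/9)*(1/1244)*(-1/3189) + 3150625 = -1/17852022 + 3150625 = 56245026813749/17852022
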